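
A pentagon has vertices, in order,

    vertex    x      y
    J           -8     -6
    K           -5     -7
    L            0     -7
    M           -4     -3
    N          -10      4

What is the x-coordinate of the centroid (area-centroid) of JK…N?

Apply the shoelace (surveyor's) formula. First the cross-terms c_i = x_i·y_{i+1} − x_{i+1}·y_i:
  26, 35, -28, -46, 92  ⇒  2A = 79, A = 39.5.
Then Σ (x_i + x_{i+1})·c_i = -1413, so x̄ = -1413 / (6·39.5) = -471/79.

-471/79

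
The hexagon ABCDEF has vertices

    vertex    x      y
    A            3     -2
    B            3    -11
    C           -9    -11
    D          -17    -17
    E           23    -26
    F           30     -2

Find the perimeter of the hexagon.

124

|AB| = √((0)² + (-9)²) = √81 = 9
|BC| = √((-12)² + (0)²) = √144 = 12
|CD| = √((-8)² + (-6)²) = √100 = 10
|DE| = √((40)² + (-9)²) = √1681 = 41
|EF| = √((7)² + (24)²) = √625 = 25
|FA| = √((-27)² + (0)²) = √729 = 27
Perimeter = 9 + 12 + 10 + 41 + 25 + 27 = 124.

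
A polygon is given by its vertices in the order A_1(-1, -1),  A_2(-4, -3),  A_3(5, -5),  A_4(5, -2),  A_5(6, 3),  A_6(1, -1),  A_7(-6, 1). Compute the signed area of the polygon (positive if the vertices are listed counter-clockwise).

34.5

Cross-terms: -1, 35, 15, 27, -9, -5, 7  ⇒  Σ = 69
Signed area = Σ/2 = 34.5 (positive ⇒ counter-clockwise traversal).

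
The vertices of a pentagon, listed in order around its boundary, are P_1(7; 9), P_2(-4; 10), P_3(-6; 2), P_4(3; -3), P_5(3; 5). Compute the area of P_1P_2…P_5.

Apply Gauss's area formula: 2A = Σ (x_i·y_{i+1} − x_{i+1}·y_i), indices taken mod 5.
Σ = (106) + (52) + (12) + (24) + (-8) = 186
Area = |Σ|/2 = 93.

93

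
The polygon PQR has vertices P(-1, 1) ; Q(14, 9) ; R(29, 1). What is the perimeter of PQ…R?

|PQ| = √((15)² + (8)²) = √289 = 17
|QR| = √((15)² + (-8)²) = √289 = 17
|RP| = √((-30)² + (0)²) = √900 = 30
Perimeter = 17 + 17 + 30 = 64.

64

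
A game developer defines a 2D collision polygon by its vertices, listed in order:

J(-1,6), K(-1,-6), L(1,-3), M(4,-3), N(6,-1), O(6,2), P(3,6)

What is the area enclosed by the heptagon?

58

Σ = (12) + (9) + (9) + (14) + (18) + (30) + (24) = 116
Area = |Σ|/2 = 58.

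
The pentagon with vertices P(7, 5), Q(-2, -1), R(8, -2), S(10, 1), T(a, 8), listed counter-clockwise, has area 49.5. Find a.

8

The doubled signed area Σ (x_i y_{i+1} − x_{i+1} y_i) is linear in a.
With a=0 it equals 67; the coefficient of a is 4 (from the two edges through T).
So 4·a + 67 = 2·49.5 = 99 ⇒ a = 8.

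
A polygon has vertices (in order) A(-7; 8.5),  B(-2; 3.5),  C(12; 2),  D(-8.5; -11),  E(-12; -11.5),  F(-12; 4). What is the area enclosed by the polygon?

231.375

Apply the shoelace (surveyor's) formula: 2A = Σ (x_i·y_{i+1} − x_{i+1}·y_i), indices taken mod 6.
Cross-terms: -7.5, -46, -115, -34.25, -186, -74  ⇒  Σ = -462.75
Area = |Σ|/2 = 231.375.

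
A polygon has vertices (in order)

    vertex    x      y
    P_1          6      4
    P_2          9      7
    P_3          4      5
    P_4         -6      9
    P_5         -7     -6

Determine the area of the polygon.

98

Σ = (6) + (17) + (66) + (99) + (8) = 196
Area = |Σ|/2 = 98.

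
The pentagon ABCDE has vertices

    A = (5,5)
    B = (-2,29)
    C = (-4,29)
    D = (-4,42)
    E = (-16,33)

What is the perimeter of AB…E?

90

|AB| = √((-7)² + (24)²) = √625 = 25
|BC| = √((-2)² + (0)²) = √4 = 2
|CD| = √((0)² + (13)²) = √169 = 13
|DE| = √((-12)² + (-9)²) = √225 = 15
|EA| = √((21)² + (-28)²) = √1225 = 35
Perimeter = 25 + 2 + 13 + 15 + 35 = 90.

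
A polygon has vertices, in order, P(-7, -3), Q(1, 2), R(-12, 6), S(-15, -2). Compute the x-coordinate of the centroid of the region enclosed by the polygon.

Apply Gauss's area formula. First the cross-terms c_i = x_i·y_{i+1} − x_{i+1}·y_i:
  -11, 30, 114, 31  ⇒  2A = 164, A = 82.
Then Σ (x_i + x_{i+1})·c_i = -4024, so x̄ = -4024 / (6·82) = -1006/123.

-1006/123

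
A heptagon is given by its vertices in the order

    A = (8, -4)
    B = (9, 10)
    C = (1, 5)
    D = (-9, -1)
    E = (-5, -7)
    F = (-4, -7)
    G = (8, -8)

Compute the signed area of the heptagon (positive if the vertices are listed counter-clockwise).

Apply the shoelace formula: 2A = Σ (x_i·y_{i+1} − x_{i+1}·y_i), indices taken mod 7.
A→B: (8)(10) − (9)(-4) = 116
B→C: (9)(5) − (1)(10) = 35
C→D: (1)(-1) − (-9)(5) = 44
D→E: (-9)(-7) − (-5)(-1) = 58
E→F: (-5)(-7) − (-4)(-7) = 7
F→G: (-4)(-8) − (8)(-7) = 88
G→A: (8)(-4) − (8)(-8) = 32
Σ = 380
Signed area = Σ/2 = 190 (positive ⇒ counter-clockwise traversal).

190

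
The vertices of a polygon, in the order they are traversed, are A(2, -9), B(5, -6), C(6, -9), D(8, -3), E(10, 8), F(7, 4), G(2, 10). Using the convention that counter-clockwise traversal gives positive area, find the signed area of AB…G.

Apply Gauss's area formula: 2A = Σ (x_i·y_{i+1} − x_{i+1}·y_i), indices taken mod 7.
Σ = (33) + (-9) + (54) + (94) + (-16) + (62) + (-38) = 180
Signed area = Σ/2 = 90 (positive ⇒ counter-clockwise traversal).

90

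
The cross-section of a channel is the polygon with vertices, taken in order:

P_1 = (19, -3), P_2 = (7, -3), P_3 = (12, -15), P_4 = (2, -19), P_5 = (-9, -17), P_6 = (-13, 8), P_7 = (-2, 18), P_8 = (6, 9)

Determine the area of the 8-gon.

P_1→P_2: (19)(-3) − (7)(-3) = -36
P_2→P_3: (7)(-15) − (12)(-3) = -69
P_3→P_4: (12)(-19) − (2)(-15) = -198
P_4→P_5: (2)(-17) − (-9)(-19) = -205
P_5→P_6: (-9)(8) − (-13)(-17) = -293
P_6→P_7: (-13)(18) − (-2)(8) = -218
P_7→P_8: (-2)(9) − (6)(18) = -126
P_8→P_1: (6)(-3) − (19)(9) = -189
Σ = -1334
Area = |Σ|/2 = 667.

667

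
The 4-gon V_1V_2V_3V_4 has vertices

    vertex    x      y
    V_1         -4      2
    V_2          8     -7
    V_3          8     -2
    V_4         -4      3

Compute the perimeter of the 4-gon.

34

|V_1V_2| = √((12)² + (-9)²) = √225 = 15
|V_2V_3| = √((0)² + (5)²) = √25 = 5
|V_3V_4| = √((-12)² + (5)²) = √169 = 13
|V_4V_1| = √((0)² + (-1)²) = √1 = 1
Perimeter = 15 + 5 + 13 + 1 = 34.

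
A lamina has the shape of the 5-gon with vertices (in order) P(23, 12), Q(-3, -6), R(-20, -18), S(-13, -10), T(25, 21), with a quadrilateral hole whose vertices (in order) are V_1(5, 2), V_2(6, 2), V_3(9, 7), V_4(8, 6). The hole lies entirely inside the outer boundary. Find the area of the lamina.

Outer boundary:
Apply the surveyor's formula: 2A = Σ (x_i·y_{i+1} − x_{i+1}·y_i), indices taken mod 5.
Cross-terms: -102, -66, -34, -23, -183  ⇒  Σ = -408
Area = |Σ|/2 = 204.
Hole:
Apply the shoelace (surveyor's) formula: 2A = Σ (x_i·y_{i+1} − x_{i+1}·y_i), indices taken mod 4.
Σ = (-2) + (24) + (-2) + (-14) = 6
Area = |Σ|/2 = 3.
Net area = 204 − 3 = 201.

201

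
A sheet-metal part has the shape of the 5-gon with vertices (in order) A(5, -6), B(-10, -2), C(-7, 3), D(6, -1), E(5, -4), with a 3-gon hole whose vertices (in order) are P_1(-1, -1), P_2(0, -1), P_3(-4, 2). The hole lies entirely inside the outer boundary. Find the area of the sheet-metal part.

75.5

Outer boundary:
Apply the surveyor's formula: 2A = Σ (x_i·y_{i+1} − x_{i+1}·y_i), indices taken mod 5.
Σ = (-70) + (-44) + (-11) + (-19) + (-10) = -154
Area = |Σ|/2 = 77.
Hole:
Apply Gauss's area formula: 2A = Σ (x_i·y_{i+1} − x_{i+1}·y_i), indices taken mod 3.
P_1→P_2: (-1)(-1) − (0)(-1) = 1
P_2→P_3: (0)(2) − (-4)(-1) = -4
P_3→P_1: (-4)(-1) − (-1)(2) = 6
Σ = 3
Area = |Σ|/2 = 1.5.
Net area = 77 − 1.5 = 75.5.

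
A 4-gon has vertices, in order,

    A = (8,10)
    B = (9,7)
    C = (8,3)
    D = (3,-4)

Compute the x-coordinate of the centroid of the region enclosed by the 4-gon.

20/3

Apply the surveyor's formula. First the cross-terms c_i = x_i·y_{i+1} − x_{i+1}·y_i:
  -34, -29, -41, 62  ⇒  2A = -42, A = -21.
Then Σ (x_i + x_{i+1})·c_i = -840, so x̄ = -840 / (6·(-21)) = 20/3.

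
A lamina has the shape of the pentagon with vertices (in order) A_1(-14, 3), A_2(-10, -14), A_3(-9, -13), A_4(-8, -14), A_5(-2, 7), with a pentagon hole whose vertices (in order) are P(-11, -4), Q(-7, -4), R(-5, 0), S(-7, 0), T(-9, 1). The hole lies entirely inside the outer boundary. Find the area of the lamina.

112

Outer boundary:
Apply Gauss's area formula: 2A = Σ (x_i·y_{i+1} − x_{i+1}·y_i), indices taken mod 5.
Σ = (226) + (4) + (22) + (-84) + (92) = 260
Area = |Σ|/2 = 130.
Hole:
Σ = (16) + (-20) + (0) + (-7) + (47) = 36
Area = |Σ|/2 = 18.
Net area = 130 − 18 = 112.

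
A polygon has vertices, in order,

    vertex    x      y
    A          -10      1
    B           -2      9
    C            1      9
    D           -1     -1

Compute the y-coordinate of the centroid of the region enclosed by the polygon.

Apply the shoelace formula. First the cross-terms c_i = x_i·y_{i+1} − x_{i+1}·y_i:
  -88, -27, 8, -11  ⇒  2A = -118, A = -59.
Then Σ (y_i + y_{i+1})·c_i = -1302, so ȳ = -1302 / (6·(-59)) = 217/59.

217/59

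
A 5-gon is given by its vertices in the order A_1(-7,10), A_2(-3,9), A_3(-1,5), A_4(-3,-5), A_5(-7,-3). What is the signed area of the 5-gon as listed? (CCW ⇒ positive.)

A_1→A_2: (-7)(9) − (-3)(10) = -33
A_2→A_3: (-3)(5) − (-1)(9) = -6
A_3→A_4: (-1)(-5) − (-3)(5) = 20
A_4→A_5: (-3)(-3) − (-7)(-5) = -26
A_5→A_1: (-7)(10) − (-7)(-3) = -91
Σ = -136
Signed area = Σ/2 = -68 (negative ⇒ clockwise traversal).

-68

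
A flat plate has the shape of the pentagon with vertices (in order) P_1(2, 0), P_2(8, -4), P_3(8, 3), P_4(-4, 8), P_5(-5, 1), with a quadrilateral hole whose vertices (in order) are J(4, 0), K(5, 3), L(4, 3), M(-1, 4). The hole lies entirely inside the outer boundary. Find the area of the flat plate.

70

Outer boundary:
Σ = (-8) + (56) + (76) + (36) + (-2) = 158
Area = |Σ|/2 = 79.
Hole:
Apply the surveyor's formula: 2A = Σ (x_i·y_{i+1} − x_{i+1}·y_i), indices taken mod 4.
J→K: (4)(3) − (5)(0) = 12
K→L: (5)(3) − (4)(3) = 3
L→M: (4)(4) − (-1)(3) = 19
M→J: (-1)(0) − (4)(4) = -16
Σ = 18
Area = |Σ|/2 = 9.
Net area = 79 − 9 = 70.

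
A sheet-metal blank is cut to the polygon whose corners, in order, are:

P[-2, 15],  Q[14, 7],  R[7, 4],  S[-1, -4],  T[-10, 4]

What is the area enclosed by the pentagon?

P→Q: (-2)(7) − (14)(15) = -224
Q→R: (14)(4) − (7)(7) = 7
R→S: (7)(-4) − (-1)(4) = -24
S→T: (-1)(4) − (-10)(-4) = -44
T→P: (-10)(15) − (-2)(4) = -142
Σ = -427
Area = |Σ|/2 = 213.5.

213.5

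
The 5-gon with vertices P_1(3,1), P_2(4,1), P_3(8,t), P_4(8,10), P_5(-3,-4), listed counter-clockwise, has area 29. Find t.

The doubled signed area Σ (x_i y_{i+1} − x_{i+1} y_i) is linear in t.
With t=0 it equals 78; the coefficient of t is -4 (from the two edges through P_3).
So -4·t + 78 = 2·29 = 58 ⇒ t = 5.

5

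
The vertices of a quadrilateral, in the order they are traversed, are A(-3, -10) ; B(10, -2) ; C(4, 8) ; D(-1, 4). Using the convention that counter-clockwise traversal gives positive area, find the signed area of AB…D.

Apply the shoelace formula: 2A = Σ (x_i·y_{i+1} − x_{i+1}·y_i), indices taken mod 4.
A→B: (-3)(-2) − (10)(-10) = 106
B→C: (10)(8) − (4)(-2) = 88
C→D: (4)(4) − (-1)(8) = 24
D→A: (-1)(-10) − (-3)(4) = 22
Σ = 240
Signed area = Σ/2 = 120 (positive ⇒ counter-clockwise traversal).

120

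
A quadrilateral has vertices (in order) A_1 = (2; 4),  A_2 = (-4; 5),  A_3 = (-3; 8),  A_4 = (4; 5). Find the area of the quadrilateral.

Cross-terms: 26, -17, -47, 6  ⇒  Σ = -32
Area = |Σ|/2 = 16.

16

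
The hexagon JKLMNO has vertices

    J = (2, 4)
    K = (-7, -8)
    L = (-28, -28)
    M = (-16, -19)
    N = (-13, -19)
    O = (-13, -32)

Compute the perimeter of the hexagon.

114

|JK| = √((-9)² + (-12)²) = √225 = 15
|KL| = √((-21)² + (-20)²) = √841 = 29
|LM| = √((12)² + (9)²) = √225 = 15
|MN| = √((3)² + (0)²) = √9 = 3
|NO| = √((0)² + (-13)²) = √169 = 13
|OJ| = √((15)² + (36)²) = √1521 = 39
Perimeter = 15 + 29 + 15 + 3 + 13 + 39 = 114.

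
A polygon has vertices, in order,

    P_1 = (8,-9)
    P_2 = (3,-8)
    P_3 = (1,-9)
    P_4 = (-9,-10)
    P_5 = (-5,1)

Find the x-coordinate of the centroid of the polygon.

Apply the shoelace (surveyor's) formula. First the cross-terms c_i = x_i·y_{i+1} − x_{i+1}·y_i:
  -37, -19, -91, -59, 37  ⇒  2A = -169, A = -84.5.
Then Σ (x_i + x_{i+1})·c_i = 1182, so x̄ = 1182 / (6·(-84.5)) = -394/169.

-394/169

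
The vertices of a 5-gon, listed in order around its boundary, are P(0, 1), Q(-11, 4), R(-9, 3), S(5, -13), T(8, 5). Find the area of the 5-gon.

Σ = (11) + (3) + (102) + (129) + (8) = 253
Area = |Σ|/2 = 126.5.

126.5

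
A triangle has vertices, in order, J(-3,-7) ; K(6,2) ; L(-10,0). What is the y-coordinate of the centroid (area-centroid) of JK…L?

Apply Gauss's area formula. First the cross-terms c_i = x_i·y_{i+1} − x_{i+1}·y_i:
  36, 20, 70  ⇒  2A = 126, A = 63.
Then Σ (y_i + y_{i+1})·c_i = -630, so ȳ = -630 / (6·63) = -5/3.

-5/3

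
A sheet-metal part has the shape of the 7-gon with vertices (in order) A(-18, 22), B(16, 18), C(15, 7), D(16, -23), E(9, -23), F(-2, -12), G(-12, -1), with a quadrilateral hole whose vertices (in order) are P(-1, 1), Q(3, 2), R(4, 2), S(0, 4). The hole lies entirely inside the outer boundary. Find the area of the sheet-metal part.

Outer boundary:
Σ = (-676) + (-158) + (-457) + (-161) + (-154) + (-142) + (-282) = -2030
Area = |Σ|/2 = 1015.
Hole:
Σ = (-5) + (-2) + (16) + (4) = 13
Area = |Σ|/2 = 6.5.
Net area = 1015 − 6.5 = 1008.5.

1008.5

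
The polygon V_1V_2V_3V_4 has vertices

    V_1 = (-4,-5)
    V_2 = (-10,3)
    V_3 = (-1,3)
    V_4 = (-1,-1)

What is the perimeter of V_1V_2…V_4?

28

|V_1V_2| = √((-6)² + (8)²) = √100 = 10
|V_2V_3| = √((9)² + (0)²) = √81 = 9
|V_3V_4| = √((0)² + (-4)²) = √16 = 4
|V_4V_1| = √((-3)² + (-4)²) = √25 = 5
Perimeter = 10 + 9 + 4 + 5 = 28.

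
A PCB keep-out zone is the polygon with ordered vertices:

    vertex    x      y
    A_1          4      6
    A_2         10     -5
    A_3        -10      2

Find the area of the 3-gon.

Apply the shoelace formula: 2A = Σ (x_i·y_{i+1} − x_{i+1}·y_i), indices taken mod 3.
A_1→A_2: (4)(-5) − (10)(6) = -80
A_2→A_3: (10)(2) − (-10)(-5) = -30
A_3→A_1: (-10)(6) − (4)(2) = -68
Σ = -178
Area = |Σ|/2 = 89.

89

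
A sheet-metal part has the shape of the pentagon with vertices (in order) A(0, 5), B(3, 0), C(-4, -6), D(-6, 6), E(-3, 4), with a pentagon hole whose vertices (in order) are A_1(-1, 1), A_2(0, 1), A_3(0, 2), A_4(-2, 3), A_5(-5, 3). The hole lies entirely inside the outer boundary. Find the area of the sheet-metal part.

52

Outer boundary:
Σ = (-15) + (-18) + (-60) + (-6) + (-15) = -114
Area = |Σ|/2 = 57.
Hole:
Σ = (-1) + (0) + (4) + (9) + (-2) = 10
Area = |Σ|/2 = 5.
Net area = 57 − 5 = 52.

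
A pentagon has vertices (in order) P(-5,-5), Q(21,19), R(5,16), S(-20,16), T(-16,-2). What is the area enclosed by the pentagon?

Apply the surveyor's formula: 2A = Σ (x_i·y_{i+1} − x_{i+1}·y_i), indices taken mod 5.
Σ = (10) + (241) + (400) + (296) + (70) = 1017
Area = |Σ|/2 = 508.5.

508.5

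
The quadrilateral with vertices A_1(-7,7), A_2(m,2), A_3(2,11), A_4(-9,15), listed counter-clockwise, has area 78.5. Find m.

The doubled signed area Σ (x_i y_{i+1} − x_{i+1} y_i) is linear in m.
With m=0 it equals 153; the coefficient of m is 4 (from the two edges through A_2).
So 4·m + 153 = 2·78.5 = 157 ⇒ m = 1.

1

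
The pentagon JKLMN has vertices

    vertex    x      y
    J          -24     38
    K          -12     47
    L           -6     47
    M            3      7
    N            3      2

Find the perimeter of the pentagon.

112

|JK| = √((12)² + (9)²) = √225 = 15
|KL| = √((6)² + (0)²) = √36 = 6
|LM| = √((9)² + (-40)²) = √1681 = 41
|MN| = √((0)² + (-5)²) = √25 = 5
|NJ| = √((-27)² + (36)²) = √2025 = 45
Perimeter = 15 + 6 + 41 + 5 + 45 = 112.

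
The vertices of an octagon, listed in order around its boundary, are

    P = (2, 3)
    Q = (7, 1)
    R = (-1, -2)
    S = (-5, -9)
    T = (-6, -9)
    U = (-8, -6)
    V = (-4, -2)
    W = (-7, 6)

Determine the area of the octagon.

Apply the shoelace formula: 2A = Σ (x_i·y_{i+1} − x_{i+1}·y_i), indices taken mod 8.
Σ = (-19) + (-13) + (-1) + (-9) + (-36) + (-8) + (-38) + (-33) = -157
Area = |Σ|/2 = 78.5.

78.5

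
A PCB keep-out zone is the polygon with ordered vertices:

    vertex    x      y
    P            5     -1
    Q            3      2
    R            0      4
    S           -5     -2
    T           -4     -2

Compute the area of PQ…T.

30.5

Σ = (13) + (12) + (20) + (2) + (14) = 61
Area = |Σ|/2 = 30.5.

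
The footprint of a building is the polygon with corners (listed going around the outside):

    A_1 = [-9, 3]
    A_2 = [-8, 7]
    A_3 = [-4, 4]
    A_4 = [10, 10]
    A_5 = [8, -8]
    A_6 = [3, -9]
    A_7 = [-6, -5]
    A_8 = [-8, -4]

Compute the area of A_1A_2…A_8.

Cross-terms: -39, -4, -80, -160, -48, -69, -16, -60  ⇒  Σ = -476
Area = |Σ|/2 = 238.

238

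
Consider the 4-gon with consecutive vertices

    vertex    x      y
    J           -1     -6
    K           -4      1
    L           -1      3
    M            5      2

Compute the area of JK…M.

40.5

Apply the surveyor's formula: 2A = Σ (x_i·y_{i+1} − x_{i+1}·y_i), indices taken mod 4.
Σ = (-25) + (-11) + (-17) + (-28) = -81
Area = |Σ|/2 = 40.5.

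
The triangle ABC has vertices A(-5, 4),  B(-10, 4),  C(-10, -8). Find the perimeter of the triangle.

|AB| = √((-5)² + (0)²) = √25 = 5
|BC| = √((0)² + (-12)²) = √144 = 12
|CA| = √((5)² + (12)²) = √169 = 13
Perimeter = 5 + 12 + 13 = 30.

30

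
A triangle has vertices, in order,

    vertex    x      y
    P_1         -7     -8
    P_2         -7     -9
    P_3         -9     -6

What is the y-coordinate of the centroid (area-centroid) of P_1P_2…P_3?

-23/3

Apply the shoelace (surveyor's) formula. First the cross-terms c_i = x_i·y_{i+1} − x_{i+1}·y_i:
  7, -39, 30  ⇒  2A = -2, A = -1.
Then Σ (y_i + y_{i+1})·c_i = 46, so ȳ = 46 / (6·(-1)) = -23/3.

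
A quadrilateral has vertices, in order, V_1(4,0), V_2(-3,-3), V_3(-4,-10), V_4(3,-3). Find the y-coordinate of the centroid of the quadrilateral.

-13/3

Apply the surveyor's formula. First the cross-terms c_i = x_i·y_{i+1} − x_{i+1}·y_i:
  -12, 18, 42, 12  ⇒  2A = 60, A = 30.
Then Σ (y_i + y_{i+1})·c_i = -780, so ȳ = -780 / (6·30) = -13/3.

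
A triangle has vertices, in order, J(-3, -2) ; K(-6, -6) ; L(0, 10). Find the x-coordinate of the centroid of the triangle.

Apply Gauss's area formula. First the cross-terms c_i = x_i·y_{i+1} − x_{i+1}·y_i:
  6, -60, 30  ⇒  2A = -24, A = -12.
Then Σ (x_i + x_{i+1})·c_i = 216, so x̄ = 216 / (6·(-12)) = -3.

-3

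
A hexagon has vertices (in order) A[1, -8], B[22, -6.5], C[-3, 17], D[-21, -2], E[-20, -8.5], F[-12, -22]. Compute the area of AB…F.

740.75

Σ = (169.5) + (354.5) + (363) + (138.5) + (338) + (118) = 1481.5
Area = |Σ|/2 = 740.75.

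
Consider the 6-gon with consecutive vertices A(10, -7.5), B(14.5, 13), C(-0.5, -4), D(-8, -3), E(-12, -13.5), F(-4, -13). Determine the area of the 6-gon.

Apply Gauss's area formula: 2A = Σ (x_i·y_{i+1} − x_{i+1}·y_i), indices taken mod 6.
Σ = (238.75) + (-51.5) + (-30.5) + (72) + (102) + (160) = 490.75
Area = |Σ|/2 = 245.375.

245.375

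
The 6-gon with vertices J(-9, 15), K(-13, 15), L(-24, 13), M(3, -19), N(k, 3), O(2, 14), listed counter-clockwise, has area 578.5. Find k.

The doubled signed area Σ (x_i y_{i+1} − x_{i+1} y_i) is linear in k.
With k=0 it equals 827; the coefficient of k is 33 (from the two edges through N).
So 33·k + 827 = 2·578.5 = 1157 ⇒ k = 10.

10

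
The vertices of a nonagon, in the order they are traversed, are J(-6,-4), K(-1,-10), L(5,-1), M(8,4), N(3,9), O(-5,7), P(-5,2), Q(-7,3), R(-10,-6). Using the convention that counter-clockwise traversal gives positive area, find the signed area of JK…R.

Apply the shoelace (surveyor's) formula: 2A = Σ (x_i·y_{i+1} − x_{i+1}·y_i), indices taken mod 9.
Σ = (56) + (51) + (28) + (60) + (66) + (25) + (-1) + (72) + (4) = 361
Signed area = Σ/2 = 180.5 (positive ⇒ counter-clockwise traversal).

180.5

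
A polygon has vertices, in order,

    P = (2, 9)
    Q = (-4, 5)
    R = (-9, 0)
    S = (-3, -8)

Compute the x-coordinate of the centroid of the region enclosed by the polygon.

-255/76

Apply the shoelace formula. First the cross-terms c_i = x_i·y_{i+1} − x_{i+1}·y_i:
  46, 45, 72, -11  ⇒  2A = 152, A = 76.
Then Σ (x_i + x_{i+1})·c_i = -1530, so x̄ = -1530 / (6·76) = -255/76.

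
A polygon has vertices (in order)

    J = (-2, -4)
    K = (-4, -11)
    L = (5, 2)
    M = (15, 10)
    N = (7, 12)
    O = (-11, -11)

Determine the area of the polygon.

130

Apply the shoelace formula: 2A = Σ (x_i·y_{i+1} − x_{i+1}·y_i), indices taken mod 6.
Σ = (6) + (47) + (20) + (110) + (55) + (22) = 260
Area = |Σ|/2 = 130.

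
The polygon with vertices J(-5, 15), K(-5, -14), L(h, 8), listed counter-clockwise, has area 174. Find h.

7

Write out the shoelace sum; only the two edges meeting at L involve h:
2·Area = [((-5)·8 − h·(-14)) + (h·15 − (-5)·8)] + 145
       = 29·h + 145 = 348
⇒ h = 7.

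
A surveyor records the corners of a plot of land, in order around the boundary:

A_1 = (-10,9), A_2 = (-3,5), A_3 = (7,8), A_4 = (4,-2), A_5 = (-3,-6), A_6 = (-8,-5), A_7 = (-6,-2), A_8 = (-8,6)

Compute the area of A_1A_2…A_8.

Apply Gauss's area formula: 2A = Σ (x_i·y_{i+1} − x_{i+1}·y_i), indices taken mod 8.
Σ = (-23) + (-59) + (-46) + (-30) + (-33) + (-14) + (-52) + (-12) = -269
Area = |Σ|/2 = 134.5.

134.5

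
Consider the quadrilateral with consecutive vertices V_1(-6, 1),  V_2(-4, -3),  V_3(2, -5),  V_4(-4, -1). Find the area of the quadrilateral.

Apply the shoelace (surveyor's) formula: 2A = Σ (x_i·y_{i+1} − x_{i+1}·y_i), indices taken mod 4.
V_1→V_2: (-6)(-3) − (-4)(1) = 22
V_2→V_3: (-4)(-5) − (2)(-3) = 26
V_3→V_4: (2)(-1) − (-4)(-5) = -22
V_4→V_1: (-4)(1) − (-6)(-1) = -10
Σ = 16
Area = |Σ|/2 = 8.

8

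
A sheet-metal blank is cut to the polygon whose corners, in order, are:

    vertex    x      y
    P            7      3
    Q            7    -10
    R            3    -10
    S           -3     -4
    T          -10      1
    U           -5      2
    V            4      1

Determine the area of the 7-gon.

119.5

Apply the shoelace (surveyor's) formula: 2A = Σ (x_i·y_{i+1} − x_{i+1}·y_i), indices taken mod 7.
Cross-terms: -91, -40, -42, -43, -15, -13, 5  ⇒  Σ = -239
Area = |Σ|/2 = 119.5.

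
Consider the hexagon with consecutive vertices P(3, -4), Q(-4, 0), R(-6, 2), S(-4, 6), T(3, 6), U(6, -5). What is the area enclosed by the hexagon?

Apply the shoelace (surveyor's) formula: 2A = Σ (x_i·y_{i+1} − x_{i+1}·y_i), indices taken mod 6.
Σ = (-16) + (-8) + (-28) + (-42) + (-51) + (-9) = -154
Area = |Σ|/2 = 77.

77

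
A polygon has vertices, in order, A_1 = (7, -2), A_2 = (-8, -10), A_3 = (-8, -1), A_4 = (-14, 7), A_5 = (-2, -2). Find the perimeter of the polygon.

60

|A_1A_2| = √((-15)² + (-8)²) = √289 = 17
|A_2A_3| = √((0)² + (9)²) = √81 = 9
|A_3A_4| = √((-6)² + (8)²) = √100 = 10
|A_4A_5| = √((12)² + (-9)²) = √225 = 15
|A_5A_1| = √((9)² + (0)²) = √81 = 9
Perimeter = 17 + 9 + 10 + 15 + 9 = 60.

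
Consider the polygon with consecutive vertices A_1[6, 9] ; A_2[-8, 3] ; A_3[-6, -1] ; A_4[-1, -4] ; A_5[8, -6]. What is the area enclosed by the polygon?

Σ = (90) + (26) + (23) + (38) + (108) = 285
Area = |Σ|/2 = 142.5.

142.5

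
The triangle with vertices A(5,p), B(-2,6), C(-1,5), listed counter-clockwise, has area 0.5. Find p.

0

The doubled signed area Σ (x_i y_{i+1} − x_{i+1} y_i) is linear in p.
With p=0 it equals 1; the coefficient of p is 1 (from the two edges through A).
So 1·p + 1 = 2·0.5 = 1 ⇒ p = 0.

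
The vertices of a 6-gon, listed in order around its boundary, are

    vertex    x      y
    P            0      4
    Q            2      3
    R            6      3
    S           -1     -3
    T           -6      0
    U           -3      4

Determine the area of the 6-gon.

44.5

Apply the surveyor's formula: 2A = Σ (x_i·y_{i+1} − x_{i+1}·y_i), indices taken mod 6.
Σ = (-8) + (-12) + (-15) + (-18) + (-24) + (-12) = -89
Area = |Σ|/2 = 44.5.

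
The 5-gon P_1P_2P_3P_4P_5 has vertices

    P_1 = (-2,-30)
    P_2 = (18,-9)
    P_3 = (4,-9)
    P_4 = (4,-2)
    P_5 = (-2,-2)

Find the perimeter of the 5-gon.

84

|P_1P_2| = √((20)² + (21)²) = √841 = 29
|P_2P_3| = √((-14)² + (0)²) = √196 = 14
|P_3P_4| = √((0)² + (7)²) = √49 = 7
|P_4P_5| = √((-6)² + (0)²) = √36 = 6
|P_5P_1| = √((0)² + (-28)²) = √784 = 28
Perimeter = 29 + 14 + 7 + 6 + 28 = 84.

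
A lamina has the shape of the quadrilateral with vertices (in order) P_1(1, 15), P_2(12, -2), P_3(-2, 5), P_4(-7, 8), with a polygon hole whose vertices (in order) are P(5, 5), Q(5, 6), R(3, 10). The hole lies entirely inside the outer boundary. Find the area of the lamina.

Outer boundary:
Apply the shoelace (surveyor's) formula: 2A = Σ (x_i·y_{i+1} − x_{i+1}·y_i), indices taken mod 4.
Σ = (-182) + (56) + (19) + (-113) = -220
Area = |Σ|/2 = 110.
Hole:
Apply the shoelace (surveyor's) formula: 2A = Σ (x_i·y_{i+1} − x_{i+1}·y_i), indices taken mod 3.
P→Q: (5)(6) − (5)(5) = 5
Q→R: (5)(10) − (3)(6) = 32
R→P: (3)(5) − (5)(10) = -35
Σ = 2
Area = |Σ|/2 = 1.
Net area = 110 − 1 = 109.

109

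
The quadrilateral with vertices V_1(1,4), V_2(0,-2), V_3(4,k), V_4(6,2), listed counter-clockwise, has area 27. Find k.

-3

The doubled signed area Σ (x_i y_{i+1} − x_{i+1} y_i) is linear in k.
With k=0 it equals 36; the coefficient of k is -6 (from the two edges through V_3).
So -6·k + 36 = 2·27 = 54 ⇒ k = -3.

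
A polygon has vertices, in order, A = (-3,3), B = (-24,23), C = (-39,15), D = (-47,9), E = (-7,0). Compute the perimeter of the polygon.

102

|AB| = √((-21)² + (20)²) = √841 = 29
|BC| = √((-15)² + (-8)²) = √289 = 17
|CD| = √((-8)² + (-6)²) = √100 = 10
|DE| = √((40)² + (-9)²) = √1681 = 41
|EA| = √((4)² + (3)²) = √25 = 5
Perimeter = 29 + 17 + 10 + 41 + 5 = 102.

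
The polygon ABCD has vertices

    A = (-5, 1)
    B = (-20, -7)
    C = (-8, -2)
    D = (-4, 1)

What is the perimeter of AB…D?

|AB| = √((-15)² + (-8)²) = √289 = 17
|BC| = √((12)² + (5)²) = √169 = 13
|CD| = √((4)² + (3)²) = √25 = 5
|DA| = √((-1)² + (0)²) = √1 = 1
Perimeter = 17 + 13 + 5 + 1 = 36.

36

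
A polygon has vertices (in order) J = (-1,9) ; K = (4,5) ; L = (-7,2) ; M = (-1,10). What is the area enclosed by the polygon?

32.5

Σ = (-41) + (43) + (-68) + (1) = -65
Area = |Σ|/2 = 32.5.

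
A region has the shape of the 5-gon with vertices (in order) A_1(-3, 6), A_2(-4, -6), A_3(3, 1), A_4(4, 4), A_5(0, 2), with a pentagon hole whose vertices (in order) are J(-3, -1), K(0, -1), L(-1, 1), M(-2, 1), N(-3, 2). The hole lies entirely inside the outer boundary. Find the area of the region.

33.5

Outer boundary:
Apply the shoelace formula: 2A = Σ (x_i·y_{i+1} − x_{i+1}·y_i), indices taken mod 5.
A_1→A_2: (-3)(-6) − (-4)(6) = 42
A_2→A_3: (-4)(1) − (3)(-6) = 14
A_3→A_4: (3)(4) − (4)(1) = 8
A_4→A_5: (4)(2) − (0)(4) = 8
A_5→A_1: (0)(6) − (-3)(2) = 6
Σ = 78
Area = |Σ|/2 = 39.
Hole:
Apply Gauss's area formula: 2A = Σ (x_i·y_{i+1} − x_{i+1}·y_i), indices taken mod 5.
Σ = (3) + (-1) + (1) + (-1) + (9) = 11
Area = |Σ|/2 = 5.5.
Net area = 39 − 5.5 = 33.5.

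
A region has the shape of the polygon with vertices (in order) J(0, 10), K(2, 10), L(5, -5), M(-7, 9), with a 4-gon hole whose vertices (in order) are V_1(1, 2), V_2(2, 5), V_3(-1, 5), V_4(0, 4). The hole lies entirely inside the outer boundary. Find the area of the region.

Outer boundary:
J→K: (0)(10) − (2)(10) = -20
K→L: (2)(-5) − (5)(10) = -60
L→M: (5)(9) − (-7)(-5) = 10
M→J: (-7)(10) − (0)(9) = -70
Σ = -140
Area = |Σ|/2 = 70.
Hole:
V_1→V_2: (1)(5) − (2)(2) = 1
V_2→V_3: (2)(5) − (-1)(5) = 15
V_3→V_4: (-1)(4) − (0)(5) = -4
V_4→V_1: (0)(2) − (1)(4) = -4
Σ = 8
Area = |Σ|/2 = 4.
Net area = 70 − 4 = 66.

66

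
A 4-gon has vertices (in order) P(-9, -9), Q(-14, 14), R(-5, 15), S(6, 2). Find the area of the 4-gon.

Apply Gauss's area formula: 2A = Σ (x_i·y_{i+1} − x_{i+1}·y_i), indices taken mod 4.
Σ = (-252) + (-140) + (-100) + (-36) = -528
Area = |Σ|/2 = 264.

264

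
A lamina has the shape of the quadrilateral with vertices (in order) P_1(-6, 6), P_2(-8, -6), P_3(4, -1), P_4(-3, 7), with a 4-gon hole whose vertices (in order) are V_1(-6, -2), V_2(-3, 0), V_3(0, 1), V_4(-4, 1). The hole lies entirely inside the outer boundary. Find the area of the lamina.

Outer boundary:
Σ = (84) + (32) + (25) + (24) = 165
Area = |Σ|/2 = 82.5.
Hole:
Apply the shoelace (surveyor's) formula: 2A = Σ (x_i·y_{i+1} − x_{i+1}·y_i), indices taken mod 4.
V_1→V_2: (-6)(0) − (-3)(-2) = -6
V_2→V_3: (-3)(1) − (0)(0) = -3
V_3→V_4: (0)(1) − (-4)(1) = 4
V_4→V_1: (-4)(-2) − (-6)(1) = 14
Σ = 9
Area = |Σ|/2 = 4.5.
Net area = 82.5 − 4.5 = 78.

78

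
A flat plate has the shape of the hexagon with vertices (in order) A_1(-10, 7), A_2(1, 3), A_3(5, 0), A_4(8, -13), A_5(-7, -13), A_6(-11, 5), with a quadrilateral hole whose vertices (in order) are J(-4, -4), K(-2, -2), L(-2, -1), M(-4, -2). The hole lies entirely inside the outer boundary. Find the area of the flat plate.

Outer boundary:
Apply the shoelace (surveyor's) formula: 2A = Σ (x_i·y_{i+1} − x_{i+1}·y_i), indices taken mod 6.
Σ = (-37) + (-15) + (-65) + (-195) + (-178) + (-27) = -517
Area = |Σ|/2 = 258.5.
Hole:
Apply the surveyor's formula: 2A = Σ (x_i·y_{i+1} − x_{i+1}·y_i), indices taken mod 4.
Σ = (0) + (-2) + (0) + (8) = 6
Area = |Σ|/2 = 3.
Net area = 258.5 − 3 = 255.5.

255.5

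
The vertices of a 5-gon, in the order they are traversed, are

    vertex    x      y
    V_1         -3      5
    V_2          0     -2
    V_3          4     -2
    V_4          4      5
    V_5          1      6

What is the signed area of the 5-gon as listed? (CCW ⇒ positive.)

Apply the shoelace (surveyor's) formula: 2A = Σ (x_i·y_{i+1} − x_{i+1}·y_i), indices taken mod 5.
Σ = (6) + (8) + (28) + (19) + (23) = 84
Signed area = Σ/2 = 42 (positive ⇒ counter-clockwise traversal).

42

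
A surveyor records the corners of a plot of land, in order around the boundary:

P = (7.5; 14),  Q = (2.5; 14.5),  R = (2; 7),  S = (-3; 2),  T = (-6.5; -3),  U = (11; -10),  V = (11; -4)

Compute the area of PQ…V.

P→Q: (7.5)(14.5) − (2.5)(14) = 73.75
Q→R: (2.5)(7) − (2)(14.5) = -11.5
R→S: (2)(2) − (-3)(7) = 25
S→T: (-3)(-3) − (-6.5)(2) = 22
T→U: (-6.5)(-10) − (11)(-3) = 98
U→V: (11)(-4) − (11)(-10) = 66
V→P: (11)(14) − (7.5)(-4) = 184
Σ = 457.25
Area = |Σ|/2 = 228.625.

228.625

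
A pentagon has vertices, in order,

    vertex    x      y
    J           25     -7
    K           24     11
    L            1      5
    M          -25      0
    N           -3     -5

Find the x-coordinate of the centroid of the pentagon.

Apply the shoelace (surveyor's) formula. First the cross-terms c_i = x_i·y_{i+1} − x_{i+1}·y_i:
  443, 109, 125, 125, 146  ⇒  2A = 948, A = 474.
Then Σ (x_i + x_{i+1})·c_i = 21144, so x̄ = 21144 / (6·474) = 1762/237.

1762/237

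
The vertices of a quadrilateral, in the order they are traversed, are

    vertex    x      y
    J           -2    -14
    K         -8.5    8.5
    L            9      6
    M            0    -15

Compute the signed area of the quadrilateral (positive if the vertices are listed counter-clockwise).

-214.25

Σ = (-136) + (-127.5) + (-135) + (-30) = -428.5
Signed area = Σ/2 = -214.25 (negative ⇒ clockwise traversal).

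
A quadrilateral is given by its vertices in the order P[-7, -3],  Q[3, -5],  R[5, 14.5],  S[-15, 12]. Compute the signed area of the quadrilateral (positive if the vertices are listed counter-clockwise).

Apply the shoelace formula: 2A = Σ (x_i·y_{i+1} − x_{i+1}·y_i), indices taken mod 4.
P→Q: (-7)(-5) − (3)(-3) = 44
Q→R: (3)(14.5) − (5)(-5) = 68.5
R→S: (5)(12) − (-15)(14.5) = 277.5
S→P: (-15)(-3) − (-7)(12) = 129
Σ = 519
Signed area = Σ/2 = 259.5 (positive ⇒ counter-clockwise traversal).

259.5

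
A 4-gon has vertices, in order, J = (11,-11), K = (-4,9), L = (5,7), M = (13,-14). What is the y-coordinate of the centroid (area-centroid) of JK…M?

71/84

Apply the surveyor's formula. First the cross-terms c_i = x_i·y_{i+1} − x_{i+1}·y_i:
  55, -73, -161, 11  ⇒  2A = -168, A = -84.
Then Σ (y_i + y_{i+1})·c_i = -426, so ȳ = -426 / (6·(-84)) = 71/84.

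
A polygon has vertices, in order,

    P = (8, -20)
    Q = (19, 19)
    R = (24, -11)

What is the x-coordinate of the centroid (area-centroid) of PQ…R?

Apply the shoelace (surveyor's) formula. First the cross-terms c_i = x_i·y_{i+1} − x_{i+1}·y_i:
  532, -665, -392  ⇒  2A = -525, A = -262.5.
Then Σ (x_i + x_{i+1})·c_i = -26775, so x̄ = -26775 / (6·(-262.5)) = 17.

17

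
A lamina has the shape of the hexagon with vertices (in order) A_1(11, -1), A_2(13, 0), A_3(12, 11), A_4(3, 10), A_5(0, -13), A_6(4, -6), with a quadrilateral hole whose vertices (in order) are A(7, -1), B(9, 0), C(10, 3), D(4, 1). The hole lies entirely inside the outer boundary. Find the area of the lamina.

147.5

Outer boundary:
Σ = (13) + (143) + (87) + (-39) + (52) + (62) = 318
Area = |Σ|/2 = 159.
Hole:
Σ = (9) + (27) + (-2) + (-11) = 23
Area = |Σ|/2 = 11.5.
Net area = 159 − 11.5 = 147.5.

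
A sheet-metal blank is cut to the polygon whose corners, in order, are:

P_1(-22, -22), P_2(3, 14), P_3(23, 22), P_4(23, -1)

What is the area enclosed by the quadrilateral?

777.5

Apply Gauss's area formula: 2A = Σ (x_i·y_{i+1} − x_{i+1}·y_i), indices taken mod 4.
Cross-terms: -242, -256, -529, -528  ⇒  Σ = -1555
Area = |Σ|/2 = 777.5.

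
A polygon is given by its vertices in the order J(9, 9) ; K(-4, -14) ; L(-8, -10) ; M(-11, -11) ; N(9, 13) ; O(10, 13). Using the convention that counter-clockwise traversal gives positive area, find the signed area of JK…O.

Apply Gauss's area formula: 2A = Σ (x_i·y_{i+1} − x_{i+1}·y_i), indices taken mod 6.
Σ = (-90) + (-72) + (-22) + (-44) + (-13) + (-27) = -268
Signed area = Σ/2 = -134 (negative ⇒ clockwise traversal).

-134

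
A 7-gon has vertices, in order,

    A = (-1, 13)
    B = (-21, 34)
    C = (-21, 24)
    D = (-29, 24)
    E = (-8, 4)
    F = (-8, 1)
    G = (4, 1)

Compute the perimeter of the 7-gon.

|AB| = √((-20)² + (21)²) = √841 = 29
|BC| = √((0)² + (-10)²) = √100 = 10
|CD| = √((-8)² + (0)²) = √64 = 8
|DE| = √((21)² + (-20)²) = √841 = 29
|EF| = √((0)² + (-3)²) = √9 = 3
|FG| = √((12)² + (0)²) = √144 = 12
|GA| = √((-5)² + (12)²) = √169 = 13
Perimeter = 29 + 10 + 8 + 29 + 3 + 12 + 13 = 104.

104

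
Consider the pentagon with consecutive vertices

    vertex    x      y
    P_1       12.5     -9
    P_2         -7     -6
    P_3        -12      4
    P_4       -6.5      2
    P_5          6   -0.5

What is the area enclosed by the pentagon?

Apply the shoelace formula: 2A = Σ (x_i·y_{i+1} − x_{i+1}·y_i), indices taken mod 5.
P_1→P_2: (12.5)(-6) − (-7)(-9) = -138
P_2→P_3: (-7)(4) − (-12)(-6) = -100
P_3→P_4: (-12)(2) − (-6.5)(4) = 2
P_4→P_5: (-6.5)(-0.5) − (6)(2) = -8.75
P_5→P_1: (6)(-9) − (12.5)(-0.5) = -47.75
Σ = -292.5
Area = |Σ|/2 = 146.25.

146.25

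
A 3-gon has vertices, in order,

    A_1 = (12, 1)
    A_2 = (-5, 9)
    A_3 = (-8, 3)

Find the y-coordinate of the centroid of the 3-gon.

Apply the surveyor's formula. First the cross-terms c_i = x_i·y_{i+1} − x_{i+1}·y_i:
  113, 57, -44  ⇒  2A = 126, A = 63.
Then Σ (y_i + y_{i+1})·c_i = 1638, so ȳ = 1638 / (6·63) = 13/3.

13/3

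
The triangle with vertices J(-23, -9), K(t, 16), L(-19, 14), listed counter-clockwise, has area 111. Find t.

-9

The doubled signed area Σ (x_i y_{i+1} − x_{i+1} y_i) is linear in t.
With t=0 it equals 429; the coefficient of t is 23 (from the two edges through K).
So 23·t + 429 = 2·111 = 222 ⇒ t = -9.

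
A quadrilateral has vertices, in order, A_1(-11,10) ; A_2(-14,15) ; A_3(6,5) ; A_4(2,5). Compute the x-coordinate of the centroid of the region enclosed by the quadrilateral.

-139/27

Apply the shoelace formula. First the cross-terms c_i = x_i·y_{i+1} − x_{i+1}·y_i:
  -25, -160, 20, 75  ⇒  2A = -90, A = -45.
Then Σ (x_i + x_{i+1})·c_i = 1390, so x̄ = 1390 / (6·(-45)) = -139/27.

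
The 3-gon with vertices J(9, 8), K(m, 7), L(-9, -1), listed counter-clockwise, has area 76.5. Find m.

-10

Write out the shoelace sum; only the two edges meeting at K involve m:
2·Area = [(9·7 − m·8) + (m·(-1) − (-9)·7)] + -63
       = -9·m + 63 = 153
⇒ m = -10.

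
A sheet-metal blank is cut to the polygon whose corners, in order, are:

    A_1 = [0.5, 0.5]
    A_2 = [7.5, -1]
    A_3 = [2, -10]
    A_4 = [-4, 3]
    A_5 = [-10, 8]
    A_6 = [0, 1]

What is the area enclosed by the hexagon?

Σ = (-4.25) + (-73) + (-34) + (-2) + (-10) + (-0.5) = -123.75
Area = |Σ|/2 = 61.875.

61.875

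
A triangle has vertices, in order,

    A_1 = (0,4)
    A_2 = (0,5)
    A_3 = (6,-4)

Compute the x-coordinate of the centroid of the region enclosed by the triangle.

Apply Gauss's area formula. First the cross-terms c_i = x_i·y_{i+1} − x_{i+1}·y_i:
  0, -30, 24  ⇒  2A = -6, A = -3.
Then Σ (x_i + x_{i+1})·c_i = -36, so x̄ = -36 / (6·(-3)) = 2.

2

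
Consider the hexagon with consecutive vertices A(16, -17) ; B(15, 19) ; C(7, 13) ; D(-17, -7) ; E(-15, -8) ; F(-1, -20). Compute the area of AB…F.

Apply the surveyor's formula: 2A = Σ (x_i·y_{i+1} − x_{i+1}·y_i), indices taken mod 6.
A→B: (16)(19) − (15)(-17) = 559
B→C: (15)(13) − (7)(19) = 62
C→D: (7)(-7) − (-17)(13) = 172
D→E: (-17)(-8) − (-15)(-7) = 31
E→F: (-15)(-20) − (-1)(-8) = 292
F→A: (-1)(-17) − (16)(-20) = 337
Σ = 1453
Area = |Σ|/2 = 726.5.

726.5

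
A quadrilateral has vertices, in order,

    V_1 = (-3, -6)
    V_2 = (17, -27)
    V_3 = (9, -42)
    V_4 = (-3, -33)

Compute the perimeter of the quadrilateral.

|V_1V_2| = √((20)² + (-21)²) = √841 = 29
|V_2V_3| = √((-8)² + (-15)²) = √289 = 17
|V_3V_4| = √((-12)² + (9)²) = √225 = 15
|V_4V_1| = √((0)² + (27)²) = √729 = 27
Perimeter = 29 + 17 + 15 + 27 = 88.

88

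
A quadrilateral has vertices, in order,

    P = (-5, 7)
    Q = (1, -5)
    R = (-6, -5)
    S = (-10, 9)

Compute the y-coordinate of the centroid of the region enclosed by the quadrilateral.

215/219

Apply the surveyor's formula. First the cross-terms c_i = x_i·y_{i+1} − x_{i+1}·y_i:
  18, -35, -104, -25  ⇒  2A = -146, A = -73.
Then Σ (y_i + y_{i+1})·c_i = -430, so ȳ = -430 / (6·(-73)) = 215/219.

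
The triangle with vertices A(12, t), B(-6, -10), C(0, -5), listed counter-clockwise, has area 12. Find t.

Write out the shoelace sum; only the two edges meeting at A involve t:
2·Area = [(0·t − 12·(-5)) + (12·(-10) − (-6)·t)] + 30
       = 6·t + -30 = 24
⇒ t = 9.

9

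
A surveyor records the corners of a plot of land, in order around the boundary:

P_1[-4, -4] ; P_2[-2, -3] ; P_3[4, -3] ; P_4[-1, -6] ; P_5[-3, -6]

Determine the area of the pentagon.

Apply the surveyor's formula: 2A = Σ (x_i·y_{i+1} − x_{i+1}·y_i), indices taken mod 5.
Σ = (4) + (18) + (-27) + (-12) + (-12) = -29
Area = |Σ|/2 = 14.5.

14.5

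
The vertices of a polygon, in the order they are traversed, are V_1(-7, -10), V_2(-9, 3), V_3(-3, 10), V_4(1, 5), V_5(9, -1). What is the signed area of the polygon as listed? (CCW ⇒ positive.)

Apply Gauss's area formula: 2A = Σ (x_i·y_{i+1} − x_{i+1}·y_i), indices taken mod 5.
V_1→V_2: (-7)(3) − (-9)(-10) = -111
V_2→V_3: (-9)(10) − (-3)(3) = -81
V_3→V_4: (-3)(5) − (1)(10) = -25
V_4→V_5: (1)(-1) − (9)(5) = -46
V_5→V_1: (9)(-10) − (-7)(-1) = -97
Σ = -360
Signed area = Σ/2 = -180 (negative ⇒ clockwise traversal).

-180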